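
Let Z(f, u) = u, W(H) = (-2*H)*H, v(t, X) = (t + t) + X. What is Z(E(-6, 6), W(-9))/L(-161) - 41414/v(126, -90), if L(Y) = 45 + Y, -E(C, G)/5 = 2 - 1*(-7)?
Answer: -1194445/4698 ≈ -254.25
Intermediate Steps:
v(t, X) = X + 2*t (v(t, X) = 2*t + X = X + 2*t)
E(C, G) = -45 (E(C, G) = -5*(2 - 1*(-7)) = -5*(2 + 7) = -5*9 = -45)
W(H) = -2*H²
Z(E(-6, 6), W(-9))/L(-161) - 41414/v(126, -90) = (-2*(-9)²)/(45 - 161) - 41414/(-90 + 2*126) = -2*81/(-116) - 41414/(-90 + 252) = -162*(-1/116) - 41414/162 = 81/58 - 41414*1/162 = 81/58 - 20707/81 = -1194445/4698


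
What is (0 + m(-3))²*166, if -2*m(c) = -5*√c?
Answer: -6225/2 ≈ -3112.5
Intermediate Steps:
m(c) = 5*√c/2 (m(c) = -(-5)*√c/2 = 5*√c/2)
(0 + m(-3))²*166 = (0 + 5*√(-3)/2)²*166 = (0 + 5*(I*√3)/2)²*166 = (0 + 5*I*√3/2)²*166 = (5*I*√3/2)²*166 = -75/4*166 = -6225/2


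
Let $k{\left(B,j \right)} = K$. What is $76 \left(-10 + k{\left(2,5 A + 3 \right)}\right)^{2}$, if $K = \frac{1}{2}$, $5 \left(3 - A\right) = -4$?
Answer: $6859$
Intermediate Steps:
$A = \frac{19}{5}$ ($A = 3 - - \frac{4}{5} = 3 + \frac{4}{5} = \frac{19}{5} \approx 3.8$)
$K = \frac{1}{2} \approx 0.5$
$k{\left(B,j \right)} = \frac{1}{2}$
$76 \left(-10 + k{\left(2,5 A + 3 \right)}\right)^{2} = 76 \left(-10 + \frac{1}{2}\right)^{2} = 76 \left(- \frac{19}{2}\right)^{2} = 76 \cdot \frac{361}{4} = 6859$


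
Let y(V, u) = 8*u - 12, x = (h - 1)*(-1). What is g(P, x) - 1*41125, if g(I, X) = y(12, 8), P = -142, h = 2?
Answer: -41073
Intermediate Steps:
x = -1 (x = (2 - 1)*(-1) = 1*(-1) = -1)
y(V, u) = -12 + 8*u
g(I, X) = 52 (g(I, X) = -12 + 8*8 = -12 + 64 = 52)
g(P, x) - 1*41125 = 52 - 1*41125 = 52 - 41125 = -41073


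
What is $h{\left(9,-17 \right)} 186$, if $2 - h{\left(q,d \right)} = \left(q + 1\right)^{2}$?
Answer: $-18228$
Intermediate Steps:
$h{\left(q,d \right)} = 2 - \left(1 + q\right)^{2}$ ($h{\left(q,d \right)} = 2 - \left(q + 1\right)^{2} = 2 - \left(1 + q\right)^{2}$)
$h{\left(9,-17 \right)} 186 = \left(2 - \left(1 + 9\right)^{2}\right) 186 = \left(2 - 10^{2}\right) 186 = \left(2 - 100\right) 186 = \left(-98\right) 186 = -18228$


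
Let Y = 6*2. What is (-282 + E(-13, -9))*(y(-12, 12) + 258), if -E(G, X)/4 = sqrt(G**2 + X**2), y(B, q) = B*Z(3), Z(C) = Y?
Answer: -32148 - 2280*sqrt(10) ≈ -39358.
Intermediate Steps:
Y = 12
Z(C) = 12
y(B, q) = 12*B (y(B, q) = B*12 = 12*B)
E(G, X) = -4*sqrt(G**2 + X**2)
(-282 + E(-13, -9))*(y(-12, 12) + 258) = (-282 - 4*sqrt((-13)**2 + (-9)**2))*(12*(-12) + 258) = (-282 - 4*sqrt(169 + 81))*(-144 + 258) = (-282 - 20*sqrt(10))*114 = -32148 - 2280*sqrt(10)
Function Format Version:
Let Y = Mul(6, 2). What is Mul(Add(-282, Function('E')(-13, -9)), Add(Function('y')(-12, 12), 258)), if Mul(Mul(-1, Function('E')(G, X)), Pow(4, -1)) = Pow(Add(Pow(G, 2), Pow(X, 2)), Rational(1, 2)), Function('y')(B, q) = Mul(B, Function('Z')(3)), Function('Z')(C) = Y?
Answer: Add(-32148, Mul(-2280, Pow(10, Rational(1, 2)))) ≈ -39358.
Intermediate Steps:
Y = 12
Function('Z')(C) = 12
Function('y')(B, q) = Mul(12, B) (Function('y')(B, q) = Mul(B, 12) = Mul(12, B))
Function('E')(G, X) = Mul(-4, Pow(Add(Pow(G, 2), Pow(X, 2)), Rational(1, 2)))
Mul(Add(-282, Function('E')(-13, -9)), Add(Function('y')(-12, 12), 258)) = Mul(Add(-282, Mul(-4, Pow(Add(Pow(-13, 2), Pow(-9, 2)), Rational(1, 2)))), Add(Mul(12, -12), 258)) = Mul(Add(-282, Mul(-4, Pow(Add(169, 81), Rational(1, 2)))), Add(-144, 258)) = Mul(Add(-282, Mul(-4, Pow(250, Rational(1, 2)))), 114) = Mul(Add(-282, Mul(-4, Mul(5, Pow(10, Rational(1, 2))))), 114) = Mul(Add(-282, Mul(-20, Pow(10, Rational(1, 2)))), 114) = Add(-32148, Mul(-2280, Pow(10, Rational(1, 2))))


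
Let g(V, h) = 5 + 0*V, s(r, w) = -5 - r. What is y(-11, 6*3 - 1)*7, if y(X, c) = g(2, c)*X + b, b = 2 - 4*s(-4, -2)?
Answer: -343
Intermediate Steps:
g(V, h) = 5 (g(V, h) = 5 + 0 = 5)
b = 6 (b = 2 - 4*(-5 - 1*(-4)) = 2 - 4*(-5 + 4) = 2 - 4*(-1) = 2 + 4 = 6)
y(X, c) = 6 + 5*X (y(X, c) = 5*X + 6 = 6 + 5*X)
y(-11, 6*3 - 1)*7 = (6 + 5*(-11))*7 = (6 - 55)*7 = -49*7 = -343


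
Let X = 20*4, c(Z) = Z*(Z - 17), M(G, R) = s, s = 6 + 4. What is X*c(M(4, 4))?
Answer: -5600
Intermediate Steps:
s = 10
M(G, R) = 10
c(Z) = Z*(-17 + Z)
X = 80
X*c(M(4, 4)) = 80*(10*(-17 + 10)) = 80*(10*(-7)) = 80*(-70) = -5600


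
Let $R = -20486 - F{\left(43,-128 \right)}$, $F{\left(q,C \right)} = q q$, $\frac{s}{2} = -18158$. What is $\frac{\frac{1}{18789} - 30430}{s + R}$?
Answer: $\frac{571749269}{1101993639} \approx 0.51883$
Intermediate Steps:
$s = -36316$ ($s = 2 \left(-18158\right) = -36316$)
$F{\left(q,C \right)} = q^{2}$
$R = -22335$ ($R = -20486 - 43^{2} = -20486 - 1849 = -22335$)
$\frac{\frac{1}{18789} - 30430}{s + R} = \frac{\frac{1}{18789} - 30430}{-36316 - 22335} = \frac{\frac{1}{18789} - 30430}{-58651} = \left(- \frac{571749269}{18789}\right) \left(- \frac{1}{58651}\right) = \frac{571749269}{1101993639}$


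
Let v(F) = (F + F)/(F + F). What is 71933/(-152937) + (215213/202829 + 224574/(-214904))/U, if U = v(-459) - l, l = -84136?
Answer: -131904487991194844507/280442701770890130252 ≈ -0.47034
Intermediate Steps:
v(F) = 1 (v(F) = (2*F)/((2*F)) = (2*F)*(1/(2*F)) = 1)
U = 84137 (U = 1 - 1*(-84136) = 1 + 84136 = 84137)
71933/(-152937) + (215213/202829 + 224574/(-214904))/U = 71933/(-152937) + (215213/202829 + 224574/(-214904))/84137 = 71933*(-1/152937) + (215213*(1/202829) + 224574*(-1/214904))*(1/84137) = -71933/152937 + (215213/202829 - 112287/107452)*(1/84137) = -71933/152937 + (350007353/21794381708)*(1/84137) = -71933/152937 + 350007353/1833713893765996 = -131904487991194844507/280442701770890130252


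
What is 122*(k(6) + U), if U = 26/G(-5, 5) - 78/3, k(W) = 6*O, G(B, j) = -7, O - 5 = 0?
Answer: 244/7 ≈ 34.857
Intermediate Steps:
O = 5 (O = 5 + 0 = 5)
k(W) = 30 (k(W) = 6*5 = 30)
U = -208/7 (U = 26/(-7) - 78/3 = 26*(-1/7) - 78*1/3 = -26/7 - 26 = -208/7 ≈ -29.714)
122*(k(6) + U) = 122*(30 - 208/7) = 122*(2/7) = 244/7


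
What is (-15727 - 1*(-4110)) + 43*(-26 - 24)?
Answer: -13767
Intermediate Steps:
(-15727 - 1*(-4110)) + 43*(-26 - 24) = (-15727 + 4110) + 43*(-50) = -11617 - 2150 = -13767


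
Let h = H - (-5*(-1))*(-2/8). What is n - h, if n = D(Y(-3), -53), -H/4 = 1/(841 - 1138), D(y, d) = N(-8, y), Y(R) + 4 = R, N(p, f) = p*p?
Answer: 74531/1188 ≈ 62.737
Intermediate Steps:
N(p, f) = p²
Y(R) = -4 + R
D(y, d) = 64 (D(y, d) = (-8)² = 64)
H = 4/297 (H = -4/(841 - 1138) = -4/(-297) = -4*(-1/297) = 4/297 ≈ 0.013468)
n = 64
h = 1501/1188 (h = 4/297 - (-5*(-1))*(-2/8) = 4/297 - 5*(-2*⅛) = 4/297 - 5*(-1)/4 = 4/297 - 1*(-5/4) = 4/297 + 5/4 = 1501/1188 ≈ 1.2635)
n - h = 64 - 1*1501/1188 = 64 - 1501/1188 = 74531/1188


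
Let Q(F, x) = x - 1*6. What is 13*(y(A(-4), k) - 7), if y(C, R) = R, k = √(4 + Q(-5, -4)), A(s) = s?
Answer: -91 + 13*I*√6 ≈ -91.0 + 31.843*I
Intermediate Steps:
Q(F, x) = -6 + x (Q(F, x) = x - 6 = -6 + x)
k = I*√6 (k = √(4 + (-6 - 4)) = √(4 - 10) = √(-6) = I*√6 ≈ 2.4495*I)
13*(y(A(-4), k) - 7) = 13*(I*√6 - 7) = 13*(-7 + I*√6) = -91 + 13*I*√6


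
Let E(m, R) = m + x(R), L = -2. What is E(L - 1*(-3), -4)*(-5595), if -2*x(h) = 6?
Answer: 11190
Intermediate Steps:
x(h) = -3 (x(h) = -½*6 = -3)
E(m, R) = -3 + m (E(m, R) = m - 3 = -3 + m)
E(L - 1*(-3), -4)*(-5595) = (-3 + (-2 - 1*(-3)))*(-5595) = (-3 + (-2 + 3))*(-5595) = (-3 + 1)*(-5595) = -2*(-5595) = 11190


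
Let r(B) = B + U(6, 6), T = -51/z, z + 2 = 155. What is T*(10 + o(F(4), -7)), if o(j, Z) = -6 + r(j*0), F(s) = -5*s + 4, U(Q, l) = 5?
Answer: -3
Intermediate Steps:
z = 153 (z = -2 + 155 = 153)
T = -⅓ (T = -51/153 = -51*1/153 = -⅓ ≈ -0.33333)
r(B) = 5 + B (r(B) = B + 5 = 5 + B)
F(s) = 4 - 5*s
o(j, Z) = -1 (o(j, Z) = -6 + (5 + j*0) = -6 + (5 + 0) = -6 + 5 = -1)
T*(10 + o(F(4), -7)) = -(10 - 1)/3 = -⅓*9 = -3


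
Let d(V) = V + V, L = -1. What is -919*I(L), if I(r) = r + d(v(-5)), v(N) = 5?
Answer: -8271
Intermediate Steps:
d(V) = 2*V
I(r) = 10 + r (I(r) = r + 2*5 = r + 10 = 10 + r)
-919*I(L) = -919*(10 - 1) = -919*9 = -8271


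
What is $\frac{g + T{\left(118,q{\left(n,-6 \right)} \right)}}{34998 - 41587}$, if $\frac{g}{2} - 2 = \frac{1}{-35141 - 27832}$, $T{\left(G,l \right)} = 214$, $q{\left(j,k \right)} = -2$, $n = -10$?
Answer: $- \frac{13728112}{414929097} \approx -0.033085$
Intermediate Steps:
$g = \frac{251890}{62973}$ ($g = 4 + \frac{2}{-35141 - 27832} = 4 + \frac{2}{-62973} = 4 + 2 \left(- \frac{1}{62973}\right) = 4 - \frac{2}{62973} = \frac{251890}{62973} \approx 4.0$)
$\frac{g + T{\left(118,q{\left(n,-6 \right)} \right)}}{34998 - 41587} = \frac{\frac{251890}{62973} + 214}{34998 - 41587} = \frac{13728112}{62973 \left(34998 - 41587\right)} = \frac{13728112}{62973 \left(-6589\right)} = \frac{13728112}{62973} \left(- \frac{1}{6589}\right) = - \frac{13728112}{414929097}$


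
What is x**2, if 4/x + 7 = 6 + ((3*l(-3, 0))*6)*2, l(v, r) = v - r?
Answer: 16/11881 ≈ 0.0013467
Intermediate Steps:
x = -4/109 (x = 4/(-7 + (6 + ((3*(-3 - 1*0))*6)*2)) = 4/(-7 + (6 + ((3*(-3 + 0))*6)*2)) = 4/(-7 + (6 + ((3*(-3))*6)*2)) = 4/(-7 + (6 - 9*6*2)) = 4/(-7 + (6 - 54*2)) = 4/(-7 + (6 - 108)) = 4/(-7 - 102) = 4/(-109) = 4*(-1/109) = -4/109 ≈ -0.036697)
x**2 = (-4/109)**2 = 16/11881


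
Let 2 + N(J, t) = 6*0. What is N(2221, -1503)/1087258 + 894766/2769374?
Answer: 243208988220/752756009123 ≈ 0.32309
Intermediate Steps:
N(J, t) = -2 (N(J, t) = -2 + 6*0 = -2 + 0 = -2)
N(2221, -1503)/1087258 + 894766/2769374 = -2/1087258 + 894766/2769374 = -2*1/1087258 + 894766*(1/2769374) = -1/543629 + 447383/1384687 = 243208988220/752756009123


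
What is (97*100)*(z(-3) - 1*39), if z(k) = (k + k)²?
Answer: -29100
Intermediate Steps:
z(k) = 4*k² (z(k) = (2*k)² = 4*k²)
(97*100)*(z(-3) - 1*39) = (97*100)*(4*(-3)² - 1*39) = 9700*(4*9 - 39) = 9700*(36 - 39) = 9700*(-3) = -29100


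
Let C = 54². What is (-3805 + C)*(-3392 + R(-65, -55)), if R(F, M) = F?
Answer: 3073273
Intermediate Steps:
C = 2916
(-3805 + C)*(-3392 + R(-65, -55)) = (-3805 + 2916)*(-3392 - 65) = -889*(-3457) = 3073273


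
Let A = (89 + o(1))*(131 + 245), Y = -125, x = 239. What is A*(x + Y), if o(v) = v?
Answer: 3857760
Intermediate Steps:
A = 33840 (A = (89 + 1)*(131 + 245) = 90*376 = 33840)
A*(x + Y) = 33840*(239 - 125) = 33840*114 = 3857760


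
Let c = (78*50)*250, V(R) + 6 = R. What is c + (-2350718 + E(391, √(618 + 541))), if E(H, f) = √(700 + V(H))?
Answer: -1375718 + √1085 ≈ -1.3757e+6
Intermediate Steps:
V(R) = -6 + R
E(H, f) = √(694 + H) (E(H, f) = √(700 + (-6 + H)) = √(694 + H))
c = 975000 (c = 3900*250 = 975000)
c + (-2350718 + E(391, √(618 + 541))) = 975000 + (-2350718 + √(694 + 391)) = 975000 + (-2350718 + √1085) = -1375718 + √1085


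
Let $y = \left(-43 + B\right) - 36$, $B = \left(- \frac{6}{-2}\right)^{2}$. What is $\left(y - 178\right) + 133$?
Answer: $-115$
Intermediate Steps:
$B = 9$ ($B = \left(\left(-6\right) \left(- \frac{1}{2}\right)\right)^{2} = 3^{2} = 9$)
$y = -70$ ($y = \left(-43 + 9\right) - 36 = -34 - 36 = -70$)
$\left(y - 178\right) + 133 = \left(-70 - 178\right) + 133 = -248 + 133 = -115$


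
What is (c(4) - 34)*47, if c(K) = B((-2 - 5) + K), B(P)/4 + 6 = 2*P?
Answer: -3854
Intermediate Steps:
B(P) = -24 + 8*P (B(P) = -24 + 4*(2*P) = -24 + 8*P)
c(K) = -80 + 8*K (c(K) = -24 + 8*((-2 - 5) + K) = -24 + 8*(-7 + K) = -24 + (-56 + 8*K) = -80 + 8*K)
(c(4) - 34)*47 = ((-80 + 8*4) - 34)*47 = ((-80 + 32) - 34)*47 = (-48 - 34)*47 = -82*47 = -3854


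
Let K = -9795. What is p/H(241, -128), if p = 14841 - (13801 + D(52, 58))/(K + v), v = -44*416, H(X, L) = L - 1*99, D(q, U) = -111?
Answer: -417030949/6378473 ≈ -65.381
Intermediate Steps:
H(X, L) = -99 + L (H(X, L) = L - 99 = -99 + L)
v = -18304
p = 417030949/28099 (p = 14841 - (13801 - 111)/(-9795 - 18304) = 14841 - 13690/(-28099) = 14841 - 13690*(-1)/28099 = 14841 - 1*(-13690/28099) = 14841 + 13690/28099 = 417030949/28099 ≈ 14841.)
p/H(241, -128) = 417030949/(28099*(-99 - 128)) = (417030949/28099)/(-227) = (417030949/28099)*(-1/227) = -417030949/6378473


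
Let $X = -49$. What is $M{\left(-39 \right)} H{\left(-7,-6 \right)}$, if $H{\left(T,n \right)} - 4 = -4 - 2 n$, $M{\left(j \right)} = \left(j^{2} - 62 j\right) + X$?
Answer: $46680$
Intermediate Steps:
$M{\left(j \right)} = -49 + j^{2} - 62 j$ ($M{\left(j \right)} = \left(j^{2} - 62 j\right) - 49 = -49 + j^{2} - 62 j$)
$H{\left(T,n \right)} = - 2 n$ ($H{\left(T,n \right)} = 4 - \left(4 + 2 n\right) = - 2 n$)
$M{\left(-39 \right)} H{\left(-7,-6 \right)} = \left(-49 + \left(-39\right)^{2} - -2418\right) \left(\left(-2\right) \left(-6\right)\right) = \left(-49 + 1521 + 2418\right) 12 = 3890 \cdot 12 = 46680$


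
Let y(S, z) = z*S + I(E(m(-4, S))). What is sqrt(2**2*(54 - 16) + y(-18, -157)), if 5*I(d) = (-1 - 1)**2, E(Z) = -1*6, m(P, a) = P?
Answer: sqrt(74470)/5 ≈ 54.578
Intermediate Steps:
E(Z) = -6
I(d) = 4/5 (I(d) = (-1 - 1)**2/5 = (1/5)*(-2)**2 = (1/5)*4 = 4/5)
y(S, z) = 4/5 + S*z (y(S, z) = z*S + 4/5 = S*z + 4/5 = 4/5 + S*z)
sqrt(2**2*(54 - 16) + y(-18, -157)) = sqrt(2**2*(54 - 16) + (4/5 - 18*(-157))) = sqrt(4*38 + (4/5 + 2826)) = sqrt(152 + 14134/5) = sqrt(14894/5) = sqrt(74470)/5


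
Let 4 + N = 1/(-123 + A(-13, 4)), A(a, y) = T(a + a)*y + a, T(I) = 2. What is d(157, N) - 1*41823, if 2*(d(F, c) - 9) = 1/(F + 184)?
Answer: -28517147/682 ≈ -41814.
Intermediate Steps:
A(a, y) = a + 2*y (A(a, y) = 2*y + a = a + 2*y)
N = -513/128 (N = -4 + 1/(-123 + (-13 + 2*4)) = -4 + 1/(-123 + (-13 + 8)) = -4 + 1/(-123 - 5) = -4 + 1/(-128) = -4 - 1/128 = -513/128 ≈ -4.0078)
d(F, c) = 9 + 1/(2*(184 + F)) (d(F, c) = 9 + 1/(2*(F + 184)) = 9 + 1/(2*(184 + F)))
d(157, N) - 1*41823 = (3313 + 18*157)/(2*(184 + 157)) - 1*41823 = (½)*(3313 + 2826)/341 - 41823 = (½)*(1/341)*6139 - 41823 = 6139/682 - 41823 = -28517147/682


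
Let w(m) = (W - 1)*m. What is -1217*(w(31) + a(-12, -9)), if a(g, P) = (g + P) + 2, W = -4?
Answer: 211758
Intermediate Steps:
w(m) = -5*m (w(m) = (-4 - 1)*m = -5*m)
a(g, P) = 2 + P + g (a(g, P) = (P + g) + 2 = 2 + P + g)
-1217*(w(31) + a(-12, -9)) = -1217*(-5*31 + (2 - 9 - 12)) = -1217*(-155 - 19) = -1217*(-174) = 211758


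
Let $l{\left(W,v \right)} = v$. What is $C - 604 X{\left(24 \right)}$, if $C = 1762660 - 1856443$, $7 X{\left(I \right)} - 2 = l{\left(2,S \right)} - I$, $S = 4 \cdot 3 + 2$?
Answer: $- \frac{651649}{7} \approx -93093.0$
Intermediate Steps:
$S = 14$ ($S = 12 + 2 = 14$)
$X{\left(I \right)} = \frac{16}{7} - \frac{I}{7}$ ($X{\left(I \right)} = \frac{2}{7} + \frac{14 - I}{7} = \frac{2}{7} - \left(-2 + \frac{I}{7}\right) = \frac{16}{7} - \frac{I}{7}$)
$C = -93783$
$C - 604 X{\left(24 \right)} = -93783 - 604 \left(\frac{16}{7} - \frac{24}{7}\right) = -93783 - - \frac{4832}{7} = -93783 + \frac{4832}{7} = - \frac{651649}{7}$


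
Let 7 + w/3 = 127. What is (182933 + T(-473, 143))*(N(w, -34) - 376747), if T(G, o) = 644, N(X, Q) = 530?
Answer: -69064788209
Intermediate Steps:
w = 360 (w = -21 + 3*127 = -21 + 381 = 360)
(182933 + T(-473, 143))*(N(w, -34) - 376747) = (182933 + 644)*(530 - 376747) = 183577*(-376217) = -69064788209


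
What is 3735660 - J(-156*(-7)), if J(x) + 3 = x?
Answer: 3734571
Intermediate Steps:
J(x) = -3 + x
3735660 - J(-156*(-7)) = 3735660 - (-3 - 156*(-7)) = 3735660 - (-3 + 1092) = 3735660 - 1*1089 = 3735660 - 1089 = 3734571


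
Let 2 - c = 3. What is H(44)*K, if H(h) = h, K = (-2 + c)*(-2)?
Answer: 264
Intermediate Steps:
c = -1 (c = 2 - 1*3 = 2 - 3 = -1)
K = 6 (K = (-2 - 1)*(-2) = -3*(-2) = 6)
H(44)*K = 44*6 = 264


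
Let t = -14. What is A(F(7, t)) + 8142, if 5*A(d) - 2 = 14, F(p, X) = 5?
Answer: 40726/5 ≈ 8145.2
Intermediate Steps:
A(d) = 16/5 (A(d) = ⅖ + (⅕)*14 = ⅖ + 14/5 = 16/5)
A(F(7, t)) + 8142 = 16/5 + 8142 = 40726/5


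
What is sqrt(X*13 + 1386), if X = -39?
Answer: sqrt(879) ≈ 29.648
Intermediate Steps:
sqrt(X*13 + 1386) = sqrt(-39*13 + 1386) = sqrt(-507 + 1386) = sqrt(879)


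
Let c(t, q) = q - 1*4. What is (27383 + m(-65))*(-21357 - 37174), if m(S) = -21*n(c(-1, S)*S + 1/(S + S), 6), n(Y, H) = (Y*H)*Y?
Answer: 1253521857235824803/8450 ≈ 1.4835e+14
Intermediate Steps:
c(t, q) = -4 + q (c(t, q) = q - 4 = -4 + q)
n(Y, H) = H*Y**2 (n(Y, H) = (H*Y)*Y = H*Y**2)
m(S) = -126*(1/(2*S) + S*(-4 + S))**2 (m(S) = -126*((-4 + S)*S + 1/(S + S))**2 = -126*(S*(-4 + S) + 1/(2*S))**2 = -126*(1/(2*S) + S*(-4 + S))**2)
(27383 + m(-65))*(-21357 - 37174) = (27383 - 63/2*(1 + 2*(-65)**2*(-4 - 65))**2/(-65)**2)*(-21357 - 37174) = (27383 - 63/2*1/4225*(1 + 2*4225*(-69))**2)*(-58531) = (27383 - 63/2*1/4225*(1 - 583050)**2)*(-58531) = (27383 - 63/2*1/4225*(-583049)**2)*(-58531) = (27383 - 63/2*1/4225*339946136401)*(-58531) = (27383 - 21416606593263/8450)*(-58531) = -21416375206913/8450*(-58531) = 1253521857235824803/8450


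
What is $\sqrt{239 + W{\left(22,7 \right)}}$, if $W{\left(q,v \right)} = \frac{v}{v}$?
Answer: $4 \sqrt{15} \approx 15.492$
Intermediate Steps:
$W{\left(q,v \right)} = 1$
$\sqrt{239 + W{\left(22,7 \right)}} = \sqrt{239 + 1} = \sqrt{240} = 4 \sqrt{15}$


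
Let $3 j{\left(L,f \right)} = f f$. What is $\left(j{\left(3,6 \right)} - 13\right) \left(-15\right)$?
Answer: $15$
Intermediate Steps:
$j{\left(L,f \right)} = \frac{f^{2}}{3}$ ($j{\left(L,f \right)} = \frac{f f}{3} = \frac{f^{2}}{3}$)
$\left(j{\left(3,6 \right)} - 13\right) \left(-15\right) = \left(\frac{6^{2}}{3} - 13\right) \left(-15\right) = \left(\frac{1}{3} \cdot 36 - 13\right) \left(-15\right) = \left(12 - 13\right) \left(-15\right) = \left(-1\right) \left(-15\right) = 15$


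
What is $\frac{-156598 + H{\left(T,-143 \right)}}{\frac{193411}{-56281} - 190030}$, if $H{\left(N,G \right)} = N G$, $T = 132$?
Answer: $\frac{9875852194}{10695271841} \approx 0.92338$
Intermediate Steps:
$H{\left(N,G \right)} = G N$
$\frac{-156598 + H{\left(T,-143 \right)}}{\frac{193411}{-56281} - 190030} = \frac{-156598 - 18876}{\frac{193411}{-56281} - 190030} = \frac{-156598 - 18876}{193411 \left(- \frac{1}{56281}\right) - 190030} = - \frac{175474}{- \frac{193411}{56281} - 190030} = - \frac{175474}{- \frac{10695271841}{56281}} = \left(-175474\right) \left(- \frac{56281}{10695271841}\right) = \frac{9875852194}{10695271841}$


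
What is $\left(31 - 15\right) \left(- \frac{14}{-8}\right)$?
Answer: $28$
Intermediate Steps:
$\left(31 - 15\right) \left(- \frac{14}{-8}\right) = 16 \left(\left(-14\right) \left(- \frac{1}{8}\right)\right) = 16 \cdot \frac{7}{4} = 28$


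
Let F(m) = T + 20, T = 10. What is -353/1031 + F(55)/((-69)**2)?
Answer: -549901/1636197 ≈ -0.33608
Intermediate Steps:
F(m) = 30 (F(m) = 10 + 20 = 30)
-353/1031 + F(55)/((-69)**2) = -353/1031 + 30/((-69)**2) = -353*1/1031 + 30/4761 = -353/1031 + 30*(1/4761) = -353/1031 + 10/1587 = -549901/1636197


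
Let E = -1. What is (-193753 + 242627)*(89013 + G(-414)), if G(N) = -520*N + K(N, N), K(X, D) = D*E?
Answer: 14892249918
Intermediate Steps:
K(X, D) = -D (K(X, D) = D*(-1) = -D)
G(N) = -521*N (G(N) = -520*N - N = -521*N)
(-193753 + 242627)*(89013 + G(-414)) = (-193753 + 242627)*(89013 - 521*(-414)) = 48874*(89013 + 215694) = 48874*304707 = 14892249918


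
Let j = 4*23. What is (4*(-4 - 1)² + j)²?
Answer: 36864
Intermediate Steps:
j = 92
(4*(-4 - 1)² + j)² = (4*(-4 - 1)² + 92)² = (4*(-5)² + 92)² = (4*25 + 92)² = (100 + 92)² = 192² = 36864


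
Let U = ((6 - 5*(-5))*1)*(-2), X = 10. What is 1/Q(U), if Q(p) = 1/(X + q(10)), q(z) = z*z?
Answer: 110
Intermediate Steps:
q(z) = z**2
U = -62 (U = ((6 - 1*(-25))*1)*(-2) = ((6 + 25)*1)*(-2) = (31*1)*(-2) = 31*(-2) = -62)
Q(p) = 1/110 (Q(p) = 1/(10 + 10**2) = 1/(10 + 100) = 1/110)
1/Q(U) = 1/(1/110) = 110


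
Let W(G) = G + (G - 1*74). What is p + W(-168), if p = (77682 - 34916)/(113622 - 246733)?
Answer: -54618276/133111 ≈ -410.32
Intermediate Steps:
W(G) = -74 + 2*G (W(G) = G + (G - 74) = G + (-74 + G) = -74 + 2*G)
p = -42766/133111 (p = 42766/(-133111) = 42766*(-1/133111) = -42766/133111 ≈ -0.32128)
p + W(-168) = -42766/133111 + (-74 + 2*(-168)) = -42766/133111 + (-74 - 336) = -42766/133111 - 410 = -54618276/133111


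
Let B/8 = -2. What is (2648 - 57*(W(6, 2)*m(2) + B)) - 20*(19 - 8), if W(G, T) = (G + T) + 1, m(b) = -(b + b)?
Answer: 5392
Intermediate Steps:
B = -16 (B = 8*(-2) = -16)
m(b) = -2*b
W(G, T) = 1 + G + T
(2648 - 57*(W(6, 2)*m(2) + B)) - 20*(19 - 8) = (2648 - 57*((1 + 6 + 2)*(-2*2) - 16)) - 20*(19 - 8) = (2648 - 57*(9*(-4) - 16)) - 20*11 = (2648 - 57*(-36 - 16)) - 220 = (2648 - 57*(-52)) - 220 = (2648 + 2964) - 220 = 5612 - 220 = 5392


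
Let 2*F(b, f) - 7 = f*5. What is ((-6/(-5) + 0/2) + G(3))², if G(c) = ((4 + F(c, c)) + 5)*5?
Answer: 256036/25 ≈ 10241.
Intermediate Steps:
F(b, f) = 7/2 + 5*f/2 (F(b, f) = 7/2 + (f*5)/2 = 7/2 + (5*f)/2 = 7/2 + 5*f/2)
G(c) = 125/2 + 25*c/2 (G(c) = ((4 + (7/2 + 5*c/2)) + 5)*5 = ((15/2 + 5*c/2) + 5)*5 = (25/2 + 5*c/2)*5 = 125/2 + 25*c/2)
((-6/(-5) + 0/2) + G(3))² = ((-6/(-5) + 0/2) + (125/2 + (25/2)*3))² = ((-6*(-⅕) + 0*(½)) + (125/2 + 75/2))² = ((6/5 + 0) + 100)² = (6/5 + 100)² = (506/5)² = 256036/25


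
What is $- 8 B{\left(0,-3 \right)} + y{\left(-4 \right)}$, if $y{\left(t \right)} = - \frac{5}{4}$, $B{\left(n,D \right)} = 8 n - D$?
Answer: $- \frac{101}{4} \approx -25.25$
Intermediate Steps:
$B{\left(n,D \right)} = - D + 8 n$
$y{\left(t \right)} = - \frac{5}{4}$ ($y{\left(t \right)} = \left(-5\right) \frac{1}{4} = - \frac{5}{4}$)
$- 8 B{\left(0,-3 \right)} + y{\left(-4 \right)} = - 8 \left(\left(-1\right) \left(-3\right) + 8 \cdot 0\right) - \frac{5}{4} = - 8 \left(3 + 0\right) - \frac{5}{4} = \left(-8\right) 3 - \frac{5}{4} = -24 - \frac{5}{4} = - \frac{101}{4}$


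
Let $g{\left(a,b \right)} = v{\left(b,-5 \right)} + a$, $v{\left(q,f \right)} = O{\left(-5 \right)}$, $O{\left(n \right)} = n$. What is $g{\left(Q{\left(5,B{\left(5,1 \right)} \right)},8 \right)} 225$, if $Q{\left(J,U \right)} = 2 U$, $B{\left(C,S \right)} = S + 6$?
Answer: $2025$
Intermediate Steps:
$v{\left(q,f \right)} = -5$
$B{\left(C,S \right)} = 6 + S$
$g{\left(a,b \right)} = -5 + a$
$g{\left(Q{\left(5,B{\left(5,1 \right)} \right)},8 \right)} 225 = \left(-5 + 2 \left(6 + 1\right)\right) 225 = \left(-5 + 2 \cdot 7\right) 225 = \left(-5 + 14\right) 225 = 9 \cdot 225 = 2025$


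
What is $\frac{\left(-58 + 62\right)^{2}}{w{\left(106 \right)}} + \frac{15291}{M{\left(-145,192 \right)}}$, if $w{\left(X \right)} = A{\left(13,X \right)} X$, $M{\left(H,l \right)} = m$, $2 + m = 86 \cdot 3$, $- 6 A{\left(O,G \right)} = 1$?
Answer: $\frac{798135}{13568} \approx 58.825$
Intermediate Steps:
$A{\left(O,G \right)} = - \frac{1}{6}$ ($A{\left(O,G \right)} = \left(- \frac{1}{6}\right) 1 = - \frac{1}{6}$)
$m = 256$ ($m = -2 + 86 \cdot 3 = -2 + 258 = 256$)
$M{\left(H,l \right)} = 256$
$w{\left(X \right)} = - \frac{X}{6}$
$\frac{\left(-58 + 62\right)^{2}}{w{\left(106 \right)}} + \frac{15291}{M{\left(-145,192 \right)}} = \frac{\left(-58 + 62\right)^{2}}{\left(- \frac{1}{6}\right) 106} + \frac{15291}{256} = \frac{4^{2}}{- \frac{53}{3}} + 15291 \cdot \frac{1}{256} = 16 \left(- \frac{3}{53}\right) + \frac{15291}{256} = - \frac{48}{53} + \frac{15291}{256} = \frac{798135}{13568}$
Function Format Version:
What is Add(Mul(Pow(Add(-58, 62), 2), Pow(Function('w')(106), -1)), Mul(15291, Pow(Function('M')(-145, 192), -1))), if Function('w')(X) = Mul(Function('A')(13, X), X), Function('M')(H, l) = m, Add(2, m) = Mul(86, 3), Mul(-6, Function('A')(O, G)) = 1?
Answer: Rational(798135, 13568) ≈ 58.825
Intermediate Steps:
Function('A')(O, G) = Rational(-1, 6) (Function('A')(O, G) = Mul(Rational(-1, 6), 1) = Rational(-1, 6))
m = 256 (m = Add(-2, Mul(86, 3)) = Add(-2, 258) = 256)
Function('M')(H, l) = 256
Function('w')(X) = Mul(Rational(-1, 6), X)
Add(Mul(Pow(Add(-58, 62), 2), Pow(Function('w')(106), -1)), Mul(15291, Pow(Function('M')(-145, 192), -1))) = Add(Mul(Pow(Add(-58, 62), 2), Pow(Mul(Rational(-1, 6), 106), -1)), Mul(15291, Pow(256, -1))) = Add(Mul(Pow(4, 2), Pow(Rational(-53, 3), -1)), Mul(15291, Rational(1, 256))) = Add(Mul(16, Rational(-3, 53)), Rational(15291, 256)) = Add(Rational(-48, 53), Rational(15291, 256)) = Rational(798135, 13568)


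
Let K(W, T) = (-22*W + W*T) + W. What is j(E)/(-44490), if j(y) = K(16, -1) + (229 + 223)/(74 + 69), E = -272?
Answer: 8314/1060345 ≈ 0.0078408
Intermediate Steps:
K(W, T) = -21*W + T*W (K(W, T) = (-22*W + T*W) + W = -21*W + T*W)
j(y) = -49884/143 (j(y) = 16*(-21 - 1) + (229 + 223)/(74 + 69) = 16*(-22) + 452/143 = -352 + 452*(1/143) = -352 + 452/143 = -49884/143)
j(E)/(-44490) = -49884/143/(-44490) = -49884/143*(-1/44490) = 8314/1060345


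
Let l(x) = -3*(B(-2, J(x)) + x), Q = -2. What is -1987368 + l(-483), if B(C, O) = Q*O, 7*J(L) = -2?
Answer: -13901445/7 ≈ -1.9859e+6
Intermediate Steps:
J(L) = -2/7 (J(L) = (⅐)*(-2) = -2/7)
B(C, O) = -2*O
l(x) = -12/7 - 3*x (l(x) = -3*(-2*(-2/7) + x) = -3*(4/7 + x) = -12/7 - 3*x)
-1987368 + l(-483) = -1987368 + (-12/7 - 3*(-483)) = -1987368 + (-12/7 + 1449) = -1987368 + 10131/7 = -13901445/7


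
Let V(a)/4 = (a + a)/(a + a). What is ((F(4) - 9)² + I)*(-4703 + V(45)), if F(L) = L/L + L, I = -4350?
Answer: 20365466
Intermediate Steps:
F(L) = 1 + L
V(a) = 4 (V(a) = 4*((a + a)/(a + a)) = 4*((2*a)/((2*a))) = 4*((2*a)*(1/(2*a))) = 4*1 = 4)
((F(4) - 9)² + I)*(-4703 + V(45)) = (((1 + 4) - 9)² - 4350)*(-4703 + 4) = ((5 - 9)² - 4350)*(-4699) = ((-4)² - 4350)*(-4699) = (16 - 4350)*(-4699) = -4334*(-4699) = 20365466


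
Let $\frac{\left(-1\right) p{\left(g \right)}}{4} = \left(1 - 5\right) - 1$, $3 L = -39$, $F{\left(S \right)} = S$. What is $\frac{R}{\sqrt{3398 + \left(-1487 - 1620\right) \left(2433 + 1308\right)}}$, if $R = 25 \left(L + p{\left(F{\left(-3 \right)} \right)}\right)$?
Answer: $- \frac{175 i \sqrt{11619889}}{11619889} \approx - 0.051338 i$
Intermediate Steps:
$L = -13$ ($L = \frac{1}{3} \left(-39\right) = -13$)
$p{\left(g \right)} = 20$ ($p{\left(g \right)} = - 4 \left(\left(1 - 5\right) - 1\right) = - 4 \left(-4 - 1\right) = \left(-4\right) \left(-5\right) = 20$)
$R = 175$ ($R = 25 \left(-13 + 20\right) = 25 \cdot 7 = 175$)
$\frac{R}{\sqrt{3398 + \left(-1487 - 1620\right) \left(2433 + 1308\right)}} = \frac{175}{\sqrt{3398 + \left(-1487 - 1620\right) \left(2433 + 1308\right)}} = \frac{175}{\sqrt{3398 - 11623287}} = \frac{175}{\sqrt{-11619889}} = \frac{175}{i \sqrt{11619889}} = 175 \left(- \frac{i \sqrt{11619889}}{11619889}\right) = - \frac{175 i \sqrt{11619889}}{11619889}$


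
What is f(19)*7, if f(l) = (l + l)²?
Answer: 10108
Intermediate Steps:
f(l) = 4*l² (f(l) = (2*l)² = 4*l²)
f(19)*7 = (4*19²)*7 = (4*361)*7 = 1444*7 = 10108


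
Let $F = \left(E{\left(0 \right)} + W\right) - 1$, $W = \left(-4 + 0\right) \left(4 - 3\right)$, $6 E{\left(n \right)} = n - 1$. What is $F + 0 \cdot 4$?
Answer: $- \frac{31}{6} \approx -5.1667$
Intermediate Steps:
$E{\left(n \right)} = - \frac{1}{6} + \frac{n}{6}$ ($E{\left(n \right)} = \frac{n - 1}{6} = \frac{-1 + n}{6} = - \frac{1}{6} + \frac{n}{6}$)
$W = -4$ ($W = \left(-4\right) 1 = -4$)
$F = - \frac{31}{6}$ ($F = \left(\left(- \frac{1}{6} + \frac{1}{6} \cdot 0\right) - 4\right) - 1 = \left(\left(- \frac{1}{6} + 0\right) - 4\right) - 1 = \left(- \frac{1}{6} - 4\right) - 1 = - \frac{25}{6} - 1 = - \frac{31}{6} \approx -5.1667$)
$F + 0 \cdot 4 = - \frac{31}{6} + 0 \cdot 4 = - \frac{31}{6} + 0 = - \frac{31}{6}$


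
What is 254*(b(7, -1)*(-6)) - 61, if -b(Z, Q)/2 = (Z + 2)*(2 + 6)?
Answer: 219395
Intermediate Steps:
b(Z, Q) = -32 - 16*Z (b(Z, Q) = -2*(Z + 2)*(2 + 6) = -2*(2 + Z)*8 = -2*(16 + 8*Z) = -32 - 16*Z)
254*(b(7, -1)*(-6)) - 61 = 254*((-32 - 16*7)*(-6)) - 61 = 254*((-32 - 112)*(-6)) - 61 = 254*(-144*(-6)) - 61 = 254*864 - 61 = 219456 - 61 = 219395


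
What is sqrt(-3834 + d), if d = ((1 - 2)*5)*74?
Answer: 2*I*sqrt(1051) ≈ 64.838*I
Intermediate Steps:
d = -370 (d = -1*5*74 = -5*74 = -370)
sqrt(-3834 + d) = sqrt(-3834 - 370) = sqrt(-4204) = 2*I*sqrt(1051)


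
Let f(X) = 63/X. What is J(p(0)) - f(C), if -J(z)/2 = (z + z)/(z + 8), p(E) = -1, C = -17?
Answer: 509/119 ≈ 4.2773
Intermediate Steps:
J(z) = -4*z/(8 + z) (J(z) = -2*(z + z)/(z + 8) = -2*2*z/(8 + z) = -4*z/(8 + z))
J(p(0)) - f(C) = -4*(-1)/(8 - 1) - 63/(-17) = -4*(-1)/7 - 63*(-1)/17 = -4*(-1)*1/7 - 1*(-63/17) = 4/7 + 63/17 = 509/119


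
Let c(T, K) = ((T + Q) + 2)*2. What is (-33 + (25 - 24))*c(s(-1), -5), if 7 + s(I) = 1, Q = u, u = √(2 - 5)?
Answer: 256 - 64*I*√3 ≈ 256.0 - 110.85*I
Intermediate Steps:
u = I*√3 (u = √(-3) = I*√3 ≈ 1.732*I)
Q = I*√3 ≈ 1.732*I
s(I) = -6 (s(I) = -7 + 1 = -6)
c(T, K) = 4 + 2*T + 2*I*√3 (c(T, K) = ((T + I*√3) + 2)*2 = (2 + T + I*√3)*2 = 4 + 2*T + 2*I*√3)
(-33 + (25 - 24))*c(s(-1), -5) = (-33 + (25 - 24))*(4 + 2*(-6) + 2*I*√3) = (-33 + 1)*(4 - 12 + 2*I*√3) = -32*(-8 + 2*I*√3) = 256 - 64*I*√3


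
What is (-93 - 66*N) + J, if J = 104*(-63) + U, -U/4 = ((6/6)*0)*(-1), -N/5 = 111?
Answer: 29985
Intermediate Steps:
N = -555 (N = -5*111 = -555)
U = 0 (U = -4*(6/6)*0*(-1) = -4*(6*(⅙))*0*(-1) = -4*1*0*(-1) = -0*(-1) = -4*0 = 0)
J = -6552 (J = 104*(-63) + 0 = -6552 + 0 = -6552)
(-93 - 66*N) + J = (-93 - 66*(-555)) - 6552 = (-93 + 36630) - 6552 = 36537 - 6552 = 29985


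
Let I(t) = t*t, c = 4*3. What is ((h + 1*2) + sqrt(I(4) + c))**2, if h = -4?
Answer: 32 - 8*sqrt(7) ≈ 10.834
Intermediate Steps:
c = 12
I(t) = t**2
((h + 1*2) + sqrt(I(4) + c))**2 = ((-4 + 1*2) + sqrt(4**2 + 12))**2 = ((-4 + 2) + sqrt(16 + 12))**2 = (-2 + sqrt(28))**2 = (-2 + 2*sqrt(7))**2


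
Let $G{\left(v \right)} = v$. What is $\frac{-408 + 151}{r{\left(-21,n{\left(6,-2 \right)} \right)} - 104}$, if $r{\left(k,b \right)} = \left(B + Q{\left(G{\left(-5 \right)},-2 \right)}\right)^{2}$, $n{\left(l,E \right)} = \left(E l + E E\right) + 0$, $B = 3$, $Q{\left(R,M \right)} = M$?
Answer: $\frac{257}{103} \approx 2.4951$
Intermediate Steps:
$n{\left(l,E \right)} = E^{2} + E l$ ($n{\left(l,E \right)} = \left(E l + E^{2}\right) + 0 = \left(E^{2} + E l\right) + 0 = E^{2} + E l$)
$r{\left(k,b \right)} = 1$ ($r{\left(k,b \right)} = \left(3 - 2\right)^{2} = 1^{2} = 1$)
$\frac{-408 + 151}{r{\left(-21,n{\left(6,-2 \right)} \right)} - 104} = \frac{-408 + 151}{1 - 104} = - \frac{257}{-103} = \left(-257\right) \left(- \frac{1}{103}\right) = \frac{257}{103}$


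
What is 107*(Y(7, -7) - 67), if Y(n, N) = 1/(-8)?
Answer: -57459/8 ≈ -7182.4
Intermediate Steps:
Y(n, N) = -⅛
107*(Y(7, -7) - 67) = 107*(-⅛ - 67) = 107*(-537/8) = -57459/8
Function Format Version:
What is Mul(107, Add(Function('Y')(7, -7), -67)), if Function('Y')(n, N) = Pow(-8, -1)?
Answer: Rational(-57459, 8) ≈ -7182.4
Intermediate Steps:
Function('Y')(n, N) = Rational(-1, 8)
Mul(107, Add(Function('Y')(7, -7), -67)) = Mul(107, Add(Rational(-1, 8), -67)) = Mul(107, Rational(-537, 8)) = Rational(-57459, 8)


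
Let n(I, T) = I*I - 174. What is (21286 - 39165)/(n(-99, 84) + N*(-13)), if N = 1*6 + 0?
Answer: -17879/9549 ≈ -1.8723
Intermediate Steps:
N = 6 (N = 6 + 0 = 6)
n(I, T) = -174 + I**2 (n(I, T) = I**2 - 174 = -174 + I**2)
(21286 - 39165)/(n(-99, 84) + N*(-13)) = (21286 - 39165)/((-174 + (-99)**2) + 6*(-13)) = -17879/((-174 + 9801) - 78) = -17879/(9627 - 78) = -17879/9549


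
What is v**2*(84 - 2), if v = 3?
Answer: 738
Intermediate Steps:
v**2*(84 - 2) = 3**2*(84 - 2) = 9*82 = 738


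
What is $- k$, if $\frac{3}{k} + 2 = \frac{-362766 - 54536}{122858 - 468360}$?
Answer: $\frac{172751}{45617} \approx 3.787$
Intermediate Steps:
$k = - \frac{172751}{45617}$ ($k = \frac{3}{-2 + \frac{-362766 - 54536}{122858 - 468360}} = \frac{3}{-2 - \frac{417302}{-345502}} = \frac{3}{-2 - - \frac{208651}{172751}} = \frac{3}{-2 + \frac{208651}{172751}} = \frac{3}{- \frac{136851}{172751}} = 3 \left(- \frac{172751}{136851}\right) = - \frac{172751}{45617} \approx -3.787$)
$- k = \left(-1\right) \left(- \frac{172751}{45617}\right) = \frac{172751}{45617}$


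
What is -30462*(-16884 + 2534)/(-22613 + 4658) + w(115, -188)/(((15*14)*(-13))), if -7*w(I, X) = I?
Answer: -5303839049/217854 ≈ -24346.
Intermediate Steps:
w(I, X) = -I/7
-30462*(-16884 + 2534)/(-22613 + 4658) + w(115, -188)/(((15*14)*(-13))) = -30462*(-16884 + 2534)/(-22613 + 4658) + (-⅐*115)/(((15*14)*(-13))) = -30462/((-17955/(-14350))) - 115/(7*(210*(-13))) = -30462/((-17955*(-1/14350))) - 115/7/(-2730) = -30462/513/410 - 115/7*(-1/2730) = -30462*410/513 + 23/3822 = -4163140/171 + 23/3822 = -5303839049/217854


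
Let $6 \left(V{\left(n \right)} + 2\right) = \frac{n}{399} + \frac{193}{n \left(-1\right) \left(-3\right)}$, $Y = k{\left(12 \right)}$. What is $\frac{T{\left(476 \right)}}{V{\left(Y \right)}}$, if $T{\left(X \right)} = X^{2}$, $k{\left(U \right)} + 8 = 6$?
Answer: $- \frac{1084845888}{35249} \approx -30777.0$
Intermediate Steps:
$k{\left(U \right)} = -2$ ($k{\left(U \right)} = -8 + 6 = -2$)
$Y = -2$
$V{\left(n \right)} = -2 + \frac{n}{2394} + \frac{193}{18 n}$ ($V{\left(n \right)} = -2 + \frac{\frac{n}{399} + \frac{193}{n \left(-1\right) \left(-3\right)}}{6} = -2 + \frac{n \frac{1}{399} + \frac{193}{- n \left(-3\right)}}{6} = -2 + \frac{\frac{n}{399} + \frac{193}{3 n}}{6} = -2 + \left(\frac{n}{2394} + \frac{193}{18 n}\right) = -2 + \frac{n}{2394} + \frac{193}{18 n}$)
$\frac{T{\left(476 \right)}}{V{\left(Y \right)}} = \frac{476^{2}}{\frac{1}{2394} \frac{1}{-2} \left(25669 - 2 \left(-4788 - 2\right)\right)} = \frac{226576}{\frac{1}{2394} \left(- \frac{1}{2}\right) \left(25669 - -9580\right)} = \frac{226576}{\frac{1}{2394} \left(- \frac{1}{2}\right) \left(25669 + 9580\right)} = \frac{226576}{\frac{1}{2394} \left(- \frac{1}{2}\right) 35249} = \frac{226576}{- \frac{35249}{4788}} = 226576 \left(- \frac{4788}{35249}\right) = - \frac{1084845888}{35249}$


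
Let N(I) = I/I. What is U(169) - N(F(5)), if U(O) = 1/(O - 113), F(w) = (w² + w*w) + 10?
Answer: -55/56 ≈ -0.98214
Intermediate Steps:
F(w) = 10 + 2*w² (F(w) = (w² + w²) + 10 = 2*w² + 10 = 10 + 2*w²)
U(O) = 1/(-113 + O)
N(I) = 1
U(169) - N(F(5)) = 1/(-113 + 169) - 1*1 = 1/56 - 1 = -55/56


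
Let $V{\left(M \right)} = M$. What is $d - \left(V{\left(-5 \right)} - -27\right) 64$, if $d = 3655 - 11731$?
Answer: $-9484$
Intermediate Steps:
$d = -8076$
$d - \left(V{\left(-5 \right)} - -27\right) 64 = -8076 - \left(-5 - -27\right) 64 = -8076 - \left(-5 + \left(-2 + 29\right)\right) 64 = -8076 - \left(-5 + 27\right) 64 = -8076 - 22 \cdot 64 = -8076 - 1408 = -9484$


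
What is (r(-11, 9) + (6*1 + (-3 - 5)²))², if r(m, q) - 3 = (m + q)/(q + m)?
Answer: 5476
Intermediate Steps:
r(m, q) = 4 (r(m, q) = 3 + (m + q)/(q + m) = 3 + (m + q)/(m + q) = 3 + 1 = 4)
(r(-11, 9) + (6*1 + (-3 - 5)²))² = (4 + (6*1 + (-3 - 5)²))² = (4 + (6 + (-8)²))² = (4 + (6 + 64))² = (4 + 70)² = 74² = 5476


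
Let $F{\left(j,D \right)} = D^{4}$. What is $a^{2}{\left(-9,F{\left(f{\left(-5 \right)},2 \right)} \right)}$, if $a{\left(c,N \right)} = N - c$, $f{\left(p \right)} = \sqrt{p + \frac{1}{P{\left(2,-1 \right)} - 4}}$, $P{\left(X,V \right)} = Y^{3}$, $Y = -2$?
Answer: $625$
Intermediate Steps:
$P{\left(X,V \right)} = -8$ ($P{\left(X,V \right)} = \left(-2\right)^{3} = -8$)
$f{\left(p \right)} = \sqrt{- \frac{1}{12} + p}$ ($f{\left(p \right)} = \sqrt{p + \frac{1}{-8 - 4}} = \sqrt{p + \frac{1}{-12}} = \sqrt{p - \frac{1}{12}} = \sqrt{- \frac{1}{12} + p}$)
$a^{2}{\left(-9,F{\left(f{\left(-5 \right)},2 \right)} \right)} = \left(2^{4} - -9\right)^{2} = \left(16 + 9\right)^{2} = 25^{2} = 625$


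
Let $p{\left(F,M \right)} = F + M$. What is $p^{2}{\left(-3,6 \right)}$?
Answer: $9$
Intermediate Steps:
$p^{2}{\left(-3,6 \right)} = \left(-3 + 6\right)^{2} = 3^{2} = 9$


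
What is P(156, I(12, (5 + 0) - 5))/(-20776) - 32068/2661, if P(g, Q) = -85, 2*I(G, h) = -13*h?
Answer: -666018583/55284936 ≈ -12.047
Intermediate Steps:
I(G, h) = -13*h/2 (I(G, h) = (-13*h)/2 = -13*h/2)
P(156, I(12, (5 + 0) - 5))/(-20776) - 32068/2661 = -85/(-20776) - 32068/2661 = -85*(-1/20776) - 32068*1/2661 = 85/20776 - 32068/2661 = -666018583/55284936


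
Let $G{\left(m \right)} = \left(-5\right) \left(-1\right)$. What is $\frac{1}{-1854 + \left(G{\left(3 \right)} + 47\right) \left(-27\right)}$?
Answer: $- \frac{1}{3258} \approx -0.00030694$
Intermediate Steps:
$G{\left(m \right)} = 5$
$\frac{1}{-1854 + \left(G{\left(3 \right)} + 47\right) \left(-27\right)} = \frac{1}{-1854 + \left(5 + 47\right) \left(-27\right)} = \frac{1}{-1854 + 52 \left(-27\right)} = \frac{1}{-1854 - 1404} = \frac{1}{-3258} = - \frac{1}{3258}$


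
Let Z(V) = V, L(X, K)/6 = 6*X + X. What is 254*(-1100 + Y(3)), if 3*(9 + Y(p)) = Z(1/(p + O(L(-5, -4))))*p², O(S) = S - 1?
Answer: -29295725/104 ≈ -2.8169e+5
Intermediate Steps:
L(X, K) = 42*X (L(X, K) = 6*(6*X + X) = 6*(7*X) = 42*X)
O(S) = -1 + S
Y(p) = -9 + p²/(3*(-211 + p)) (Y(p) = -9 + (p²/(p + (-1 + 42*(-5))))/3 = -9 + (p²/(p + (-1 - 210)))/3 = -9 + (p²/(p - 211))/3 = -9 + (p²/(-211 + p))/3 = -9 + p²/(3*(-211 + p)))
254*(-1100 + Y(3)) = 254*(-1100 + (5697 + 3² - 27*3)/(3*(-211 + 3))) = 254*(-1100 + (⅓)*(5697 + 9 - 81)/(-208)) = 254*(-1100 + (⅓)*(-1/208)*5625) = 254*(-1100 - 1875/208) = 254*(-230675/208) = -29295725/104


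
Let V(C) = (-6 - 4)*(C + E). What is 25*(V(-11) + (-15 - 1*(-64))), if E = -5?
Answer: 5225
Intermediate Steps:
V(C) = 50 - 10*C (V(C) = (-6 - 4)*(C - 5) = -10*(-5 + C) = 50 - 10*C)
25*(V(-11) + (-15 - 1*(-64))) = 25*((50 - 10*(-11)) + (-15 - 1*(-64))) = 25*((50 + 110) + (-15 + 64)) = 25*(160 + 49) = 25*209 = 5225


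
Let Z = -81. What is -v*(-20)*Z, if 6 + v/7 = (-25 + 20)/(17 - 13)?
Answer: 82215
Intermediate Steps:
v = -203/4 (v = -42 + 7*((-25 + 20)/(17 - 13)) = -42 + 7*(-5/4) = -42 - 35/4 = -203/4 ≈ -50.750)
-v*(-20)*Z = -(-203/4*(-20))*(-81) = -1015*(-81) = -1*(-82215) = 82215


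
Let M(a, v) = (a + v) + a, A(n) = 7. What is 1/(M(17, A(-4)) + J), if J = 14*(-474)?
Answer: -1/6595 ≈ -0.00015163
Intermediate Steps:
M(a, v) = v + 2*a
J = -6636
1/(M(17, A(-4)) + J) = 1/((7 + 2*17) - 6636) = 1/((7 + 34) - 6636) = 1/(41 - 6636) = 1/(-6595) = -1/6595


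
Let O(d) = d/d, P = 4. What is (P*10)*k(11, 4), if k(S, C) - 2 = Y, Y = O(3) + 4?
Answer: 280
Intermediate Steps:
O(d) = 1
Y = 5 (Y = 1 + 4 = 5)
k(S, C) = 7 (k(S, C) = 2 + 5 = 7)
(P*10)*k(11, 4) = (4*10)*7 = 40*7 = 280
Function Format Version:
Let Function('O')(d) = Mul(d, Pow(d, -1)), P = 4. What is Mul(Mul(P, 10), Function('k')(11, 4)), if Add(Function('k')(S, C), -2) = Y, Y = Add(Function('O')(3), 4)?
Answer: 280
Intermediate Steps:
Function('O')(d) = 1
Y = 5 (Y = Add(1, 4) = 5)
Function('k')(S, C) = 7 (Function('k')(S, C) = Add(2, 5) = 7)
Mul(Mul(P, 10), Function('k')(11, 4)) = Mul(Mul(4, 10), 7) = Mul(40, 7) = 280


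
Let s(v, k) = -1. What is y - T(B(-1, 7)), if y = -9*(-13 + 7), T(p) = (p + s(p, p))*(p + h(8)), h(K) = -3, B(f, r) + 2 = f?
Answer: 30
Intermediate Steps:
B(f, r) = -2 + f
T(p) = (-1 + p)*(-3 + p) (T(p) = (p - 1)*(p - 3) = (-1 + p)*(-3 + p))
y = 54 (y = -9*(-6) = 54)
y - T(B(-1, 7)) = 54 - (3 + (-2 - 1)**2 - 4*(-2 - 1)) = 54 - (3 + (-3)**2 - 4*(-3)) = 54 - (3 + 9 + 12) = 54 - 1*24 = 54 - 24 = 30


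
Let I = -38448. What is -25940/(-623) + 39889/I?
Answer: 10926857/269136 ≈ 40.600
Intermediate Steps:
-25940/(-623) + 39889/I = -25940/(-623) + 39889/(-38448) = -25940*(-1/623) + 39889*(-1/38448) = 25940/623 - 39889/38448 = 10926857/269136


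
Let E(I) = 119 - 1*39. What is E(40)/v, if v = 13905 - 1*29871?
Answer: -40/7983 ≈ -0.0050106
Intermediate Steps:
E(I) = 80 (E(I) = 119 - 39 = 80)
v = -15966 (v = 13905 - 29871 = -15966)
E(40)/v = 80/(-15966) = 80*(-1/15966) = -40/7983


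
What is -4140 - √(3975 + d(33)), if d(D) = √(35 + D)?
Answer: -4140 - √(3975 + 2*√17) ≈ -4203.1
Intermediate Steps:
-4140 - √(3975 + d(33)) = -4140 - √(3975 + √(35 + 33)) = -4140 - √(3975 + √68) = -4140 - √(3975 + 2*√17)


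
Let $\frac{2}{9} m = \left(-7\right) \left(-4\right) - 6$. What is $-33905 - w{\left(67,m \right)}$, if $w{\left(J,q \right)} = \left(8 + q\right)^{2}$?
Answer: $-45354$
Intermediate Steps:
$m = 99$ ($m = \frac{9 \left(\left(-7\right) \left(-4\right) - 6\right)}{2} = \frac{9 \left(28 - 6\right)}{2} = \frac{9}{2} \cdot 22 = 99$)
$-33905 - w{\left(67,m \right)} = -33905 - \left(8 + 99\right)^{2} = -33905 - 107^{2} = -33905 - 11449 = -45354$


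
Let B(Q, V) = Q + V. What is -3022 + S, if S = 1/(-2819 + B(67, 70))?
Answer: -8105005/2682 ≈ -3022.0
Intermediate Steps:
S = -1/2682 (S = 1/(-2819 + (67 + 70)) = 1/(-2819 + 137) = 1/(-2682) = -1/2682 ≈ -0.00037286)
-3022 + S = -3022 - 1/2682 = -8105005/2682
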